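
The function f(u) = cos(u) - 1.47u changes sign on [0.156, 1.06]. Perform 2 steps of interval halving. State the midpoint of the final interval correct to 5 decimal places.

0.49500

f(0.156000) = 0.758537, f(1.060000) = -1.069328 (opposite signs)
step 1: m = 0.608000, f(m) = -0.072968 < 0 → root in [0.156000, 0.608000]
step 2: m = 0.382000, f(m) = 0.366381 > 0 → root in [0.382000, 0.608000]
Midpoint of [0.382000, 0.608000] = 0.495000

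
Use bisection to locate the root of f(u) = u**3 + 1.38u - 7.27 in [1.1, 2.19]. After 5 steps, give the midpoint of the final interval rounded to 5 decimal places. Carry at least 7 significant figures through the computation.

f(1.100000) = -4.421000, f(2.190000) = 6.255659 (opposite signs)
step 1: m = 1.645000, f(m) = -0.548489 < 0 → root in [1.645000, 2.190000]
step 2: m = 1.917500, f(m) = 2.426426 > 0 → root in [1.645000, 1.917500]
step 3: m = 1.781250, f(m) = 0.839767 > 0 → root in [1.645000, 1.781250]
step 4: m = 1.713125, f(m) = 0.121787 > 0 → root in [1.645000, 1.713125]
step 5: m = 1.679063, f(m) = -0.219195 < 0 → root in [1.679063, 1.713125]
Midpoint of [1.679063, 1.713125] = 1.696094

1.69609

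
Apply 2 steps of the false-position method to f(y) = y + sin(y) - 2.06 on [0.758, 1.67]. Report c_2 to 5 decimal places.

False-position update: c = (a·f(b) − b·f(a))/(f(b) − f(a)); replace the endpoint whose sign matches f(c).
f(0.758000) = -0.614530, f(1.670000) = 0.605083
step 1: c = 1.217532, f(c) = 0.095780 > 0 → new bracket [0.758000, 1.217532]
step 2: c = 1.155567, f(c) = 0.010591 > 0 → new bracket [0.758000, 1.155567]

1.15557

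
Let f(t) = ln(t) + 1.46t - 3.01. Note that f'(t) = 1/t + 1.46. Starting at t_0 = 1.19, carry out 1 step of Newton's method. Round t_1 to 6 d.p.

1.667603

t_0 = 1.190000: f = -1.098647, f' = 2.300336 → t_1 = 1.190000 - (-1.098647)/(2.300336) = 1.667603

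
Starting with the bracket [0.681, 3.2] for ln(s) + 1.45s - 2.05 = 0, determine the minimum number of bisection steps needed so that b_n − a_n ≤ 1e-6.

22

Initial width b − a = 3.2 − 0.681 = 2.519000.
After n steps the width is (b−a)/2^n; need (b−a)/2^n ≤ 1e-6.
So n ≥ log₂(2.519000/1e-6) = log₂(2519000.0000) ≈ 21.2644.
Hence n = 22.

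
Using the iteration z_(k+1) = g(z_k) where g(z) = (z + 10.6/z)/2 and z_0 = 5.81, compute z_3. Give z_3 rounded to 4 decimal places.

z_1 = g(5.810000) = 3.817220
z_2 = g(3.817220) = 3.297055
z_3 = g(3.297055) = 3.256023

3.2560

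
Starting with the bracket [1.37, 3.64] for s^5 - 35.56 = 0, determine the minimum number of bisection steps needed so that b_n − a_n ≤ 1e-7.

Initial width b − a = 3.64 − 1.37 = 2.270000.
After n steps the width is (b−a)/2^n; need (b−a)/2^n ≤ 1e-7.
So n ≥ log₂(2.270000/1e-7) = log₂(22700000.0000) ≈ 24.4362.
Hence n = 25.

25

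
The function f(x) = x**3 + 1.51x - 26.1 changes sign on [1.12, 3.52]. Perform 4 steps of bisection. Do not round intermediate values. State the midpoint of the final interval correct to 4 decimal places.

f(1.120000) = -23.003872, f(3.520000) = 22.829408 (opposite signs)
step 1: m = 2.320000, f(m) = -10.109632 < 0 → root in [2.320000, 3.520000]
step 2: m = 2.920000, f(m) = 3.206288 > 0 → root in [2.320000, 2.920000]
step 3: m = 2.620000, f(m) = -4.159072 < 0 → root in [2.620000, 2.920000]
step 4: m = 2.770000, f(m) = -0.663367 < 0 → root in [2.770000, 2.920000]
Midpoint of [2.770000, 2.920000] = 2.845000

2.8450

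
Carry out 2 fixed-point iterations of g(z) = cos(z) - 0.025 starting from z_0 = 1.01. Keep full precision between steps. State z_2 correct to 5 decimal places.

0.84927

z_1 = g(1.010000) = 0.506861
z_2 = g(0.506861) = 0.849273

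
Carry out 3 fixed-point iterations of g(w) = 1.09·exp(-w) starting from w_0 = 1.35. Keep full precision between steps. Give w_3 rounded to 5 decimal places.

0.47926

w_1 = g(1.350000) = 0.282572
w_2 = g(0.282572) = 0.821688
w_3 = g(0.821688) = 0.479261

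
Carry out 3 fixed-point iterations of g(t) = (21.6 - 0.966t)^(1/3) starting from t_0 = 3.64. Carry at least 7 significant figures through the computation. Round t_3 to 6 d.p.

2.669310

t_1 = g(3.640000) = 2.624800
t_2 = g(2.624800) = 2.671415
t_3 = g(2.671415) = 2.669310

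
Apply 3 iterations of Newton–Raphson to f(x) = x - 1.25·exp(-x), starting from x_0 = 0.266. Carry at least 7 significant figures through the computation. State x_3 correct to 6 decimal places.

0.651548

f'(x) = 1 + 1.25·exp(-x)
x_0 = 0.266000: f = -0.692049, f' = 1.958049 → x_1 = 0.266000 - (-0.692049)/(1.958049) = 0.619438
x_1 = 0.619438: f = -0.053371, f' = 1.672809 → x_2 = 0.619438 - (-0.053371)/(1.672809) = 0.651343
x_2 = 0.651343: f = -0.000339, f' = 1.651682 → x_3 = 0.651343 - (-0.000339)/(1.651682) = 0.651548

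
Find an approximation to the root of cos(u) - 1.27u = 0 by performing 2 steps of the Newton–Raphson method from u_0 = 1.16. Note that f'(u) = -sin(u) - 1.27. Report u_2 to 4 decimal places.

Newton update: u ← u − f(u)/f'(u).
u_0 = 1.160000: f = -1.073860, f' = -2.186803 → u_1 = 1.160000 - (-1.073860)/(-2.186803) = 0.668936
u_1 = 0.668936: f = -0.065067, f' = -1.890152 → u_2 = 0.668936 - (-0.065067)/(-1.890152) = 0.634512

0.6345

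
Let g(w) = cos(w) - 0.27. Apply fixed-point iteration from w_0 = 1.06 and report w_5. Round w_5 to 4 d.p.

w_1 = g(1.060000) = 0.218872
w_2 = g(0.218872) = 0.706143
w_3 = g(0.706143) = 0.490870
w_4 = g(0.490870) = 0.611923
w_5 = g(0.611923) = 0.548545

0.5485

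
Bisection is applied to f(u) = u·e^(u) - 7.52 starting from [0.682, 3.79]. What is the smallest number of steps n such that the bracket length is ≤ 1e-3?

12

Initial width b − a = 3.79 − 0.682 = 3.108000.
After n steps the width is (b−a)/2^n; need (b−a)/2^n ≤ 1e-3.
So n ≥ log₂(3.108000/1e-3) = log₂(3108.0000) ≈ 11.6018.
Hence n = 12.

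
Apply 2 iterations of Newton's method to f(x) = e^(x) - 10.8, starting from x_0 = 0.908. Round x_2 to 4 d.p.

3.4159

f'(x) = e^(x)
x_0 = 0.908000: f = -8.320641, f' = 2.479359 → x_1 = 0.908000 - (-8.320641)/(2.479359) = 4.263965
x_1 = 4.263965: f = 60.291291, f' = 71.091291 → x_2 = 4.263965 - (60.291291)/(71.091291) = 3.415882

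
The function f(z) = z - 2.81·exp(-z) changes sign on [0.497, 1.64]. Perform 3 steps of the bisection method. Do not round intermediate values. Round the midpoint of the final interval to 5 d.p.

0.99706

f(0.497000) = -1.212472, f(1.640000) = 1.094916 (opposite signs)
step 1: m = 1.068500, f(m) = 0.103199 > 0 → root in [0.497000, 1.068500]
step 2: m = 0.782750, f(m) = -0.501833 < 0 → root in [0.782750, 1.068500]
step 3: m = 0.925625, f(m) = -0.187932 < 0 → root in [0.925625, 1.068500]
Midpoint of [0.925625, 1.068500] = 0.997062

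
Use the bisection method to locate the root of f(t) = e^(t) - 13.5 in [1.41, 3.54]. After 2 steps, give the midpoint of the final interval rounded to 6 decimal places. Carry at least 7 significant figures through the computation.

2.741250

f(1.410000) = -9.404045, f(3.540000) = 20.966919 (opposite signs)
step 1: m = 2.475000, f(m) = -1.618293 < 0 → root in [2.475000, 3.540000]
step 2: m = 3.007500, f(m) = 6.736745 > 0 → root in [2.475000, 3.007500]
Midpoint of [2.475000, 3.007500] = 2.741250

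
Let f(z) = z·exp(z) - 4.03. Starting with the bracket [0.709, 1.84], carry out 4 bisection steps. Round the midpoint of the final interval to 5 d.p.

f(0.709000) = -2.589342, f(1.840000) = 7.555630 (opposite signs)
step 1: m = 1.274500, f(m) = 0.528775 > 0 → root in [0.709000, 1.274500]
step 2: m = 0.991750, f(m) = -1.356293 < 0 → root in [0.991750, 1.274500]
step 3: m = 1.133125, f(m) = -0.511255 < 0 → root in [1.133125, 1.274500]
step 4: m = 1.203812, f(m) = -0.017935 < 0 → root in [1.203812, 1.274500]
Midpoint of [1.203812, 1.274500] = 1.239156

1.23916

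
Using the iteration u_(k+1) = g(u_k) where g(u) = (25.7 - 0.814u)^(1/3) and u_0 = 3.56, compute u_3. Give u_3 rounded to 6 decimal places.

2.859118

u_1 = g(3.560000) = 2.835689
u_2 = g(2.835689) = 2.859922
u_3 = g(2.859922) = 2.859118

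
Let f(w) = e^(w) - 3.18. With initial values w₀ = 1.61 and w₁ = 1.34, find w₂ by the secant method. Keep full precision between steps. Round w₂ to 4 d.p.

1.1942

f(w_0) = 1.822811, f(w_1) = 0.639044
w_2 = 1.340000 - (0.639044)·(1.340000 - 1.610000)/(0.639044 - (1.822811)) = 1.194244; f(w_2) = 0.121060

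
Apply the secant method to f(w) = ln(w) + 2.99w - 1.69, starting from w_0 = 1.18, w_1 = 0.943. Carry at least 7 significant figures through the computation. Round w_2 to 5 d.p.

f(w_0) = 2.003714, f(w_1) = 1.070881
w_2 = 0.943000 - (1.070881)·(0.943000 - 1.180000)/(1.070881 - (2.003714)) = 0.670927; f(w_2) = -0.083023

0.67093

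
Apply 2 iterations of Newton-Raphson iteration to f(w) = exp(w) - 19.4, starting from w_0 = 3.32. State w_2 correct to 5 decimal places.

f'(w) = exp(w)
w_0 = 3.320000: f = 8.260351, f' = 27.660351 → w_1 = 3.320000 - (8.260351)/(27.660351) = 3.021365
w_1 = 3.021365: f = 1.119280, f' = 20.519280 → w_2 = 3.021365 - (1.119280)/(20.519280) = 2.966817

2.96682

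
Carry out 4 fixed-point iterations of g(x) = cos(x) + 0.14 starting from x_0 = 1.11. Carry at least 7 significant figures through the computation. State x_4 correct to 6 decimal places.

0.903501

x_1 = g(1.110000) = 0.584662
x_2 = g(0.584662) = 0.973899
x_3 = g(0.973899) = 0.702079
x_4 = g(0.702079) = 0.903501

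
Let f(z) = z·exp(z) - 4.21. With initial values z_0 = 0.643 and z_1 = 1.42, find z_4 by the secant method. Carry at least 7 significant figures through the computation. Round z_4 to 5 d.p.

Secant update: z_(k+1) = z_k − f(z_k)·(z_k − z_(k-1))/(f(z_k) − f(z_(k-1))).
f(z_0) = -2.986899, f(z_1) = 1.664711
z_2 = 1.420000 - (1.664711)·(1.420000 - 0.643000)/(1.664711 - (-2.986899)) = 1.141928; f(z_2) = -0.632562
z_3 = 1.141928 - (-0.632562)·(1.141928 - 1.420000)/(-0.632562 - (1.664711)) = 1.218496; f(z_3) = -0.088925
z_4 = 1.218496 - (-0.088925)·(1.218496 - 1.141928)/(-0.088925 - (-0.632562)) = 1.231021; f(z_4) = 0.005907

1.23102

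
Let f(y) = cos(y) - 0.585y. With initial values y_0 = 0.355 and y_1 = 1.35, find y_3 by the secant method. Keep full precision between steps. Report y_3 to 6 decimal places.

f(y_0) = 0.729971, f(y_1) = -0.570743
y_2 = 1.350000 - (-0.570743)·(1.350000 - 0.355000)/(-0.570743 - (0.729971)) = 0.913402; f(y_2) = 0.076716
y_3 = 0.913402 - (0.076716)·(0.913402 - 1.350000)/(0.076716 - (-0.570743)) = 0.965134; f(y_3) = 0.004704

0.965134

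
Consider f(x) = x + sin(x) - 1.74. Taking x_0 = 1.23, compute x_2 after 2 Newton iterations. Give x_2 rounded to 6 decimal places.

f'(x) = 1 + cos(x)
x_0 = 1.230000: f = 0.432489, f' = 1.334238 → x_1 = 1.230000 - (0.432489)/(1.334238) = 0.905853
x_1 = 0.905853: f = -0.047195, f' = 1.617014 → x_2 = 0.905853 - (-0.047195)/(1.617014) = 0.935040

0.935040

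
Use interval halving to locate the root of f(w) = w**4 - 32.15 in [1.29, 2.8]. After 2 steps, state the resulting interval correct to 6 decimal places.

f(1.290000) = -29.380771, f(2.800000) = 29.315600 (opposite signs)
step 1: m = 2.045000, f(m) = -14.660667 < 0 → root in [2.045000, 2.800000]
step 2: m = 2.422500, f(m) = 2.289366 > 0 → root in [2.045000, 2.422500]

[2.045000, 2.422500]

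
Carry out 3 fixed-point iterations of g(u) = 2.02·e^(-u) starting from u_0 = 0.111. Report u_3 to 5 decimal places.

u_1 = g(0.111000) = 1.807776
u_2 = g(1.807776) = 0.331317
u_3 = g(0.331317) = 1.450314

1.45031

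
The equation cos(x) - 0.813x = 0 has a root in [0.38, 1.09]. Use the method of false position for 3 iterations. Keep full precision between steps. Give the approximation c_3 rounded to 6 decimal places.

0.829988

False-position update: c = (a·f(b) − b·f(a))/(f(b) − f(a)); replace the endpoint whose sign matches f(c).
f(0.380000) = 0.619725, f(1.090000) = -0.423685
step 1: c = 0.801699, f(c) = 0.043706 > 0 → new bracket [0.801699, 1.090000]
step 2: c = 0.828658, f(c) = 0.002167 > 0 → new bracket [0.828658, 1.090000]
step 3: c = 0.829988, f(c) = 0.000105 > 0 → new bracket [0.829988, 1.090000]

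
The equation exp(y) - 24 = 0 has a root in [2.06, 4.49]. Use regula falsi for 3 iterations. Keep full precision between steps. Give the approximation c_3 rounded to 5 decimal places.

2.99252

False-position update: c = (a·f(b) − b·f(a))/(f(b) − f(a)); replace the endpoint whose sign matches f(c).
f(2.060000) = -16.154030, f(4.490000) = 65.121446
step 1: c = 2.542978, f(c) = -11.282509 < 0 → new bracket [2.542978, 4.490000]
step 2: c = 2.830493, f(c) = -7.046176 < 0 → new bracket [2.830493, 4.490000]
step 3: c = 2.992521, f(c) = -4.064114 < 0 → new bracket [2.992521, 4.490000]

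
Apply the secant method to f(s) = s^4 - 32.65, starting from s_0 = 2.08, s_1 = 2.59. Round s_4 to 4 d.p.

2.3905

f(s_0) = -13.932263, f(s_1) = 12.348606
s_2 = 2.590000 - (12.348606)·(2.590000 - 2.080000)/(12.348606 - (-13.932263)) = 2.350366; f(s_2) = -2.132988
s_3 = 2.350366 - (-2.132988)·(2.350366 - 2.590000)/(-2.132988 - (12.348606)) = 2.385662; f(s_3) = -0.258178
s_4 = 2.385662 - (-0.258178)·(2.385662 - 2.350366)/(-0.258178 - (-2.132988)) = 2.390522; f(s_4) = 0.006609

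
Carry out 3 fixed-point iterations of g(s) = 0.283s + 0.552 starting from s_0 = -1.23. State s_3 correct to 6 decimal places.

0.724547

s_1 = g(-1.230000) = 0.203910
s_2 = g(0.203910) = 0.609707
s_3 = g(0.609707) = 0.724547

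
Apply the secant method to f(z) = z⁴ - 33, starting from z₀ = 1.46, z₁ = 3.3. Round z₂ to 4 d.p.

1.9191

f(z_0) = -28.456281, f(z_1) = 85.592100
z_2 = 3.300000 - (85.592100)·(3.300000 - 1.460000)/(85.592100 - (-28.456281)) = 1.919100; f(z_2) = -19.435931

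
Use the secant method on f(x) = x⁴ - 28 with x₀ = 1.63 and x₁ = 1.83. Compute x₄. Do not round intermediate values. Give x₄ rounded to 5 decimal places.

2.27901

f(x_0) = -20.940882, f(x_1) = -16.784869
x_2 = 1.830000 - (-16.784869)·(1.830000 - 1.630000)/(-16.784869 - (-20.940882)) = 2.637739; f(x_2) = 20.409121
x_3 = 2.637739 - (20.409121)·(2.637739 - 1.830000)/(20.409121 - (-16.784869)) = 2.194516; f(x_3) = -4.807118
x_4 = 2.194516 - (-4.807118)·(2.194516 - 2.637739)/(-4.807118 - (20.409121)) = 2.279010; f(x_4) = -1.023549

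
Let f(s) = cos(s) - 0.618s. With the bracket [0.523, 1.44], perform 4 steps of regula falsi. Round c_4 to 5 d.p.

f(0.523000) = 0.543111, f(1.440000) = -0.759496
step 1: c = 0.905335, f(c) = 0.057925 > 0 → new bracket [0.905335, 1.440000]
step 2: c = 0.943223, f(c) = 0.004270 > 0 → new bracket [0.943223, 1.440000]
step 3: c = 0.946001, f(c) = 0.000303 > 0 → new bracket [0.946001, 1.440000]
step 4: c = 0.946198, f(c) = 0.000021 > 0 → new bracket [0.946198, 1.440000]

0.94620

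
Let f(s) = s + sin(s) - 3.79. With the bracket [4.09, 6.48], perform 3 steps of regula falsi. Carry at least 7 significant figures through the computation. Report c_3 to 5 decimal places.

f(4.090000) = -0.512488, f(6.480000) = 2.885547
step 1: c = 4.450457, f(c) = -0.305434 < 0 → new bracket [4.450457, 6.480000]
step 2: c = 4.644721, f(c) = -0.142990 < 0 → new bracket [4.644721, 6.480000]
step 3: c = 4.731373, f(c) = -0.058447 < 0 → new bracket [4.731373, 6.480000]

4.73137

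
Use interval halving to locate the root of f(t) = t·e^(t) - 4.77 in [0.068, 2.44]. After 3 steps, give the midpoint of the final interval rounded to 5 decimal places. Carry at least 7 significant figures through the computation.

1.40225

f(0.068000) = -4.697215, f(2.440000) = 23.224219 (opposite signs)
step 1: m = 1.254000, f(m) = -0.375567 < 0 → root in [1.254000, 2.440000]
step 2: m = 1.847000, f(m) = 6.941400 > 0 → root in [1.254000, 1.847000]
step 3: m = 1.550500, f(m) = 2.538788 > 0 → root in [1.254000, 1.550500]
Midpoint of [1.254000, 1.550500] = 1.402250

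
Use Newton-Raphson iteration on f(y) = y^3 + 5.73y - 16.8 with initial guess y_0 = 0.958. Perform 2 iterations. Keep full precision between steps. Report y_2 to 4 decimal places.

f'(y) = 3y^2 + 5.73
y_0 = 0.958000: f = -10.431442, f' = 8.483292 → y_1 = 0.958000 - (-10.431442)/(8.483292) = 2.187646
y_1 = 2.187646: f = 6.204827, f' = 20.087379 → y_2 = 2.187646 - (6.204827)/(20.087379) = 1.878754

1.8788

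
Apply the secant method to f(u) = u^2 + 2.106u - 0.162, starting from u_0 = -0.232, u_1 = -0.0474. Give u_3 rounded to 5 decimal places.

Secant update: u_(k+1) = u_k − f(u_k)·(u_k − u_(k-1))/(f(u_k) − f(u_(k-1))).
f(u_0) = -0.596768, f(u_1) = -0.259578
u_2 = -0.047400 - (-0.259578)·(-0.047400 - -0.232000)/(-0.259578 - (-0.596768)) = 0.094710; f(u_2) = 0.046429
u_3 = 0.094710 - (0.046429)·(0.094710 - -0.047400)/(0.046429 - (-0.259578)) = 0.073148; f(u_3) = -0.002599

0.07315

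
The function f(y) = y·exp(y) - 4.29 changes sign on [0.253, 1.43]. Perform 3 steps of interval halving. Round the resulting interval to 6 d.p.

[1.135750, 1.282875]

f(0.253000) = -3.964166, f(1.430000) = 1.685540 (opposite signs)
step 1: m = 0.841500, f(m) = -2.337851 < 0 → root in [0.841500, 1.430000]
step 2: m = 1.135750, f(m) = -0.753834 < 0 → root in [1.135750, 1.430000]
step 3: m = 1.282875, f(m) = 0.337324 > 0 → root in [1.135750, 1.282875]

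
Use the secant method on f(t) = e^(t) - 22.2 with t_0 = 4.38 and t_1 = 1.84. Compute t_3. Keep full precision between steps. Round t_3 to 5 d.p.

f(t_0) = 57.638033, f(t_1) = -15.903462
t_2 = 1.840000 - (-15.903462)·(1.840000 - 4.380000)/(-15.903462 - (57.638033)) = 2.389279; f(t_2) = -11.294373
t_3 = 2.389279 - (-11.294373)·(2.389279 - 1.840000)/(-11.294373 - (-15.903462)) = 3.735263; f(t_3) = 19.699047

3.73526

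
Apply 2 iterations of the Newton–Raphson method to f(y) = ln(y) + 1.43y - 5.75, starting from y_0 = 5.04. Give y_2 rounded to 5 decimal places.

3.20614

Newton update: y ← y − f(y)/f'(y).
f'(y) = 1/y + 1.43
y_0 = 5.040000: f = 3.074606, f' = 1.628413 → y_1 = 5.040000 - (3.074606)/(1.628413) = 3.151900
y_1 = 3.151900: f = -0.094778, f' = 1.747269 → y_2 = 3.151900 - (-0.094778)/(1.747269) = 3.206143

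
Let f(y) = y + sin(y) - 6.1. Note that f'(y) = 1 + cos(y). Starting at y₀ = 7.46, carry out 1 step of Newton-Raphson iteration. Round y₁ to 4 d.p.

y_0 = 7.460000: f = 2.283388, f' = 1.383868 → y_1 = 7.460000 - (2.283388)/(1.383868) = 5.809996

5.8100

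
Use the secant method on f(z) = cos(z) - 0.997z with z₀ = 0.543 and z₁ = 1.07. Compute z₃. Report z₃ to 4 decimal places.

0.7396

Secant update: z_(k+1) = z_k − f(z_k)·(z_k − z_(k-1))/(f(z_k) − f(z_(k-1))).
f(z_0) = 0.314791, f(z_1) = -0.586666
z_2 = 1.070000 - (-0.586666)·(1.070000 - 0.543000)/(-0.586666 - (0.314791)) = 0.727030; f(z_2) = 0.022303
z_3 = 0.727030 - (0.022303)·(0.727030 - 1.070000)/(0.022303 - (-0.586666)) = 0.739591; f(z_3) = 0.001372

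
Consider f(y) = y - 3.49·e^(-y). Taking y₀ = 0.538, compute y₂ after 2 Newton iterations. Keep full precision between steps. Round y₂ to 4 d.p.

f'(y) = 1 + 3.49·e^(-y)
y_0 = 0.538000: f = -1.499863, f' = 3.037863 → y_1 = 0.538000 - (-1.499863)/(3.037863) = 1.031723
y_1 = 1.031723: f = -0.212086, f' = 2.243809 → y_2 = 1.031723 - (-0.212086)/(2.243809) = 1.126244

1.1262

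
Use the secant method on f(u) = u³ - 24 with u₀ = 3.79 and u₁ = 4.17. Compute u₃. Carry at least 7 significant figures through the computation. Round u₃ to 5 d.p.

f(u_0) = 30.439939, f(u_1) = 48.511713
u_2 = 4.170000 - (48.511713)·(4.170000 - 3.790000)/(48.511713 - (30.439939)) = 3.149931; f(u_2) = 7.253830
u_3 = 3.149931 - (7.253830)·(3.149931 - 4.170000)/(7.253830 - (48.511713)) = 2.970586; f(u_3) = 2.213585

2.97059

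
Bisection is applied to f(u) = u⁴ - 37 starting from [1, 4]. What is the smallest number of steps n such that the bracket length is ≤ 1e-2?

Initial width b − a = 4 − 1 = 3.000000.
After n steps the width is (b−a)/2^n; need (b−a)/2^n ≤ 1e-2.
So n ≥ log₂(3.000000/1e-2) = log₂(300.0000) ≈ 8.2288.
Hence n = 9.

9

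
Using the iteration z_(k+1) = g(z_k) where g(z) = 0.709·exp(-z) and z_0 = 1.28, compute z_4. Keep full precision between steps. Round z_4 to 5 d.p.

z_1 = g(1.280000) = 0.197128
z_2 = g(0.197128) = 0.582149
z_3 = g(0.582149) = 0.396116
z_4 = g(0.396116) = 0.477107

0.47711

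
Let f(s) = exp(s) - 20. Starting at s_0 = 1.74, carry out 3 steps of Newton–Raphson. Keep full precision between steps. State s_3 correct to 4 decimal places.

f'(s) = exp(s)
s_0 = 1.740000: f = -14.302657, f' = 5.697343 → s_1 = 1.740000 - (-14.302657)/(5.697343) = 4.250408
s_1 = 4.250408: f = 50.134022, f' = 70.134022 → s_2 = 4.250408 - (50.134022)/(70.134022) = 3.535576
s_2 = 3.535576: f = 14.314785, f' = 34.314785 → s_3 = 3.535576 - (14.314785)/(34.314785) = 3.118415

3.1184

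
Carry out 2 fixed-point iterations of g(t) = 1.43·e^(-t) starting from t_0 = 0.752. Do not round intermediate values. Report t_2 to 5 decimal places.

0.72872

t_1 = g(0.752000) = 0.674135
t_2 = g(0.674135) = 0.728724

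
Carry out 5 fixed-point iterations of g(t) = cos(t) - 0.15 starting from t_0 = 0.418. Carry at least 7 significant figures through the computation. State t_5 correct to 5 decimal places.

0.66343

t_1 = g(0.418000) = 0.763903
t_2 = g(0.763903) = 0.572142
t_3 = g(0.572142) = 0.690743
t_4 = g(0.690743) = 0.620773
t_5 = g(0.620773) = 0.663429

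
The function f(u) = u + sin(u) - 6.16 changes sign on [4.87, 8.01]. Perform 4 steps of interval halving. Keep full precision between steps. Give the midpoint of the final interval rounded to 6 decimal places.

6.145625

f(4.870000) = -2.277605, f(8.010000) = 2.837854 (opposite signs)
step 1: m = 6.440000, f(m) = 0.436173 > 0 → root in [4.870000, 6.440000]
step 2: m = 5.655000, f(m) = -1.092677 < 0 → root in [5.655000, 6.440000]
step 3: m = 6.047500, f(m) = -0.346009 < 0 → root in [6.047500, 6.440000]
step 4: m = 6.243750, f(m) = 0.044325 > 0 → root in [6.047500, 6.243750]
Midpoint of [6.047500, 6.243750] = 6.145625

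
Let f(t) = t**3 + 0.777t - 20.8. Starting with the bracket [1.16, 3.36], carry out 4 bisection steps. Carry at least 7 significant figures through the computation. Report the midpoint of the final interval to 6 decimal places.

f(1.160000) = -18.337784, f(3.360000) = 19.743776 (opposite signs)
step 1: m = 2.260000, f(m) = -7.500804 < 0 → root in [2.260000, 3.360000]
step 2: m = 2.810000, f(m) = 3.571411 > 0 → root in [2.260000, 2.810000]
step 3: m = 2.535000, f(m) = -2.539825 < 0 → root in [2.535000, 2.810000]
step 4: m = 2.672500, f(m) = 0.364212 > 0 → root in [2.535000, 2.672500]
Midpoint of [2.535000, 2.672500] = 2.603750

2.603750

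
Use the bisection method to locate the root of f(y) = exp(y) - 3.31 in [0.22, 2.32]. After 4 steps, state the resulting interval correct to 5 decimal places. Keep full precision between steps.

f(0.220000) = -2.063923, f(2.320000) = 6.865674 (opposite signs)
step 1: m = 1.270000, f(m) = 0.250853 > 0 → root in [0.220000, 1.270000]
step 2: m = 0.745000, f(m) = -1.203559 < 0 → root in [0.745000, 1.270000]
step 3: m = 1.007500, f(m) = -0.571254 < 0 → root in [1.007500, 1.270000]
step 4: m = 1.138750, f(m) = -0.187138 < 0 → root in [1.138750, 1.270000]

[1.13875, 1.27000]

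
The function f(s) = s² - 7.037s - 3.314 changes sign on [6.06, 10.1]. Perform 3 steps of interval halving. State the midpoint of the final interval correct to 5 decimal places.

f(6.060000) = -9.234620, f(10.100000) = 27.622300 (opposite signs)
step 1: m = 8.080000, f(m) = 5.113440 > 0 → root in [6.060000, 8.080000]
step 2: m = 7.070000, f(m) = -3.080690 < 0 → root in [7.070000, 8.080000]
step 3: m = 7.575000, f(m) = 0.761350 > 0 → root in [7.070000, 7.575000]
Midpoint of [7.070000, 7.575000] = 7.322500

7.32250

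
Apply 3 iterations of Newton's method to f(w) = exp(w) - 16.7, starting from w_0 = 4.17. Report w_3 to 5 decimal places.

2.82676

f'(w) = exp(w)
w_0 = 4.170000: f = 48.015452, f' = 64.715452 → w_1 = 4.170000 - (48.015452)/(64.715452) = 3.428053
w_1 = 3.428053: f = 14.116577, f' = 30.816577 → w_2 = 3.428053 - (14.116577)/(30.816577) = 2.969969
w_2 = 2.969969: f = 2.791313, f' = 19.491313 → w_3 = 2.969969 - (2.791313)/(19.491313) = 2.826761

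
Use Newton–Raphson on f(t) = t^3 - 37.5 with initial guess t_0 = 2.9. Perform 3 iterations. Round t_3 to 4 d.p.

3.3472

f'(t) = 3t^2
t_0 = 2.900000: f = -13.111000, f' = 25.230000 → t_1 = 2.900000 - (-13.111000)/(25.230000) = 3.419659
t_1 = 3.419659: f = 2.489729, f' = 35.082206 → t_2 = 3.419659 - (2.489729)/(35.082206) = 3.348691
t_2 = 3.348691: f = 0.051312, f' = 33.641189 → t_3 = 3.348691 - (0.051312)/(33.641189) = 3.347165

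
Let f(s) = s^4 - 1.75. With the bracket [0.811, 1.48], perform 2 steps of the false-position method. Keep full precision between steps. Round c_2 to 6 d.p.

1.099877

f(0.811000) = -1.317403, f(1.480000) = 3.047852
step 1: c = 1.012899, f(c) = -0.697395 < 0 → new bracket [1.012899, 1.480000]
step 2: c = 1.099877, f(c) = -0.286553 < 0 → new bracket [1.099877, 1.480000]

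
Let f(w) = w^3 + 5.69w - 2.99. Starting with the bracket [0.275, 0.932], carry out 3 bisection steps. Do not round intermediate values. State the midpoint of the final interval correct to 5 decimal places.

f(0.275000) = -1.404453, f(0.932000) = 3.122638 (opposite signs)
step 1: m = 0.603500, f(m) = 0.663717 > 0 → root in [0.275000, 0.603500]
step 2: m = 0.439250, f(m) = -0.405918 < 0 → root in [0.439250, 0.603500]
step 3: m = 0.521375, f(m) = 0.118350 > 0 → root in [0.439250, 0.521375]
Midpoint of [0.439250, 0.521375] = 0.480313

0.48031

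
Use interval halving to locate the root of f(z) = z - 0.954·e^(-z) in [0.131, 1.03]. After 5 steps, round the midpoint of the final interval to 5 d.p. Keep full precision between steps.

0.53836

f(0.131000) = -0.705866, f(1.030000) = 0.689415 (opposite signs)
step 1: m = 0.580500, f(m) = 0.046624 > 0 → root in [0.131000, 0.580500]
step 2: m = 0.355750, f(m) = -0.312668 < 0 → root in [0.355750, 0.580500]
step 3: m = 0.468125, f(m) = -0.129246 < 0 → root in [0.468125, 0.580500]
step 4: m = 0.524312, f(m) = -0.040419 < 0 → root in [0.524312, 0.580500]
step 5: m = 0.552406, f(m) = 0.003319 > 0 → root in [0.524312, 0.552406]
Midpoint of [0.524312, 0.552406] = 0.538359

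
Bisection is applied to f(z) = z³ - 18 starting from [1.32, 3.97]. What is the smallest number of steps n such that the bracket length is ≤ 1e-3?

12

Initial width b − a = 3.97 − 1.32 = 2.650000.
After n steps the width is (b−a)/2^n; need (b−a)/2^n ≤ 1e-3.
So n ≥ log₂(2.650000/1e-3) = log₂(2650.0000) ≈ 11.3718.
Hence n = 12.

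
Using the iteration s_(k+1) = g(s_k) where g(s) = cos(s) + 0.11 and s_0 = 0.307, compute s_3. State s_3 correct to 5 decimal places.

0.93757

s_1 = g(0.307000) = 1.063244
s_2 = g(1.063244) = 0.596039
s_3 = g(0.596039) = 0.937566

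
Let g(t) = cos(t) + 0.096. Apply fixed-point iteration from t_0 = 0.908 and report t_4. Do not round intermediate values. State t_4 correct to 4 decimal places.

t_1 = g(0.908000) = 0.711324
t_2 = g(0.711324) = 0.853498
t_3 = g(0.853498) = 0.753351
t_4 = g(0.753351) = 0.825401

0.8254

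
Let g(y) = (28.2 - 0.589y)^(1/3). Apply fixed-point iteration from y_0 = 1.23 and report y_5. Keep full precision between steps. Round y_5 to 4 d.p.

y_1 = g(1.230000) = 3.017510
y_2 = g(3.017510) = 2.978464
y_3 = g(2.978464) = 2.979328
y_4 = g(2.979328) = 2.979309
y_5 = g(2.979309) = 2.979309

2.9793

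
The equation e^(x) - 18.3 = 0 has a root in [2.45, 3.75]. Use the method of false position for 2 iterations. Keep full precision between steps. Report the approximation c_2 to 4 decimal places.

f(2.450000) = -6.711653, f(3.750000) = 24.221082
step 1: c = 2.732068, f(c) = -2.935365 < 0 → new bracket [2.732068, 3.750000]
step 2: c = 2.842098, f(c) = -1.148295 < 0 → new bracket [2.842098, 3.750000]

2.8421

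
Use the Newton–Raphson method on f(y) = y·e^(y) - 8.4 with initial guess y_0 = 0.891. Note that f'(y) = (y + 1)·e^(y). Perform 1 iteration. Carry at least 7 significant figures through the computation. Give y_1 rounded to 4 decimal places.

Newton update: y ← y − f(y)/f'(y).
y_0 = 0.891000: f = -6.228129, f' = 4.609437 → y_1 = 0.891000 - (-6.228129)/(4.609437) = 2.242169

2.2422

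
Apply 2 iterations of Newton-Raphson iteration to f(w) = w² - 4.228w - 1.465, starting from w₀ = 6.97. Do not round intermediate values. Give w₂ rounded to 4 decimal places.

4.6098

Newton update: w ← w − f(w)/f'(w).
f'(w) = 2w - 4.228
w_0 = 6.970000: f = 17.646740, f' = 9.712000 → w_1 = 6.970000 - (17.646740)/(9.712000) = 5.152996
w_1 = 5.152996: f = 3.301502, f' = 6.077993 → w_2 = 5.152996 - (3.301502)/(6.077993) = 4.609807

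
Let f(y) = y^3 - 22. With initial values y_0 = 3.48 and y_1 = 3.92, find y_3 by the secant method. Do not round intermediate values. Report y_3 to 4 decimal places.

f(y_0) = 20.144192, f(y_1) = 38.236288
y_2 = 3.920000 - (38.236288)·(3.920000 - 3.480000)/(38.236288 - (20.144192)) = 2.990093; f(y_2) = 4.733393
y_3 = 2.990093 - (4.733393)·(2.990093 - 3.920000)/(4.733393 - (38.236288)) = 2.858713; f(y_3) = 1.362085

2.8587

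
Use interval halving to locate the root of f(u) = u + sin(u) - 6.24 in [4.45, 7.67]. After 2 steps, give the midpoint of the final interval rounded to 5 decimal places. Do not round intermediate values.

f(4.450000) = -2.755773, f(7.670000) = 2.413123 (opposite signs)
step 1: m = 6.060000, f(m) = -0.401337 < 0 → root in [6.060000, 7.670000]
step 2: m = 6.865000, f(m) = 1.174541 > 0 → root in [6.060000, 6.865000]
Midpoint of [6.060000, 6.865000] = 6.462500

6.46250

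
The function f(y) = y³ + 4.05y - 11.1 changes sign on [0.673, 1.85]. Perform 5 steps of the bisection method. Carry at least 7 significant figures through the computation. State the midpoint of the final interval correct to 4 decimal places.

1.6477

f(0.673000) = -8.069529, f(1.850000) = 2.724125 (opposite signs)
step 1: m = 1.261500, f(m) = -3.983396 < 0 → root in [1.261500, 1.850000]
step 2: m = 1.555750, f(m) = -1.033740 < 0 → root in [1.555750, 1.850000]
step 3: m = 1.702875, f(m) = 0.734612 > 0 → root in [1.555750, 1.702875]
step 4: m = 1.629313, f(m) = -0.176015 < 0 → root in [1.629313, 1.702875]
step 5: m = 1.666094, f(m) = 0.272537 > 0 → root in [1.629313, 1.666094]
Midpoint of [1.629313, 1.666094] = 1.647703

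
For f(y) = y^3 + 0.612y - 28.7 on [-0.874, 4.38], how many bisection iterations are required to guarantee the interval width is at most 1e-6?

23

Initial width b − a = 4.38 − -0.874 = 5.254000.
After n steps the width is (b−a)/2^n; need (b−a)/2^n ≤ 1e-6.
So n ≥ log₂(5.254000/1e-6) = log₂(5254000.0000) ≈ 22.3250.
Hence n = 23.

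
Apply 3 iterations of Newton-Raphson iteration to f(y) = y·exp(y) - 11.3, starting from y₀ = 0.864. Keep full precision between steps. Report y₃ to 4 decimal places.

Newton update: y ← y − f(y)/f'(y).
f'(y) = (y + 1)·exp(y)
y_0 = 0.864000: f = -9.250046, f' = 4.422587 → y_1 = 0.864000 - (-9.250046)/(4.422587) = 2.955547
y_1 = 2.955547: f = 45.482613, f' = 75.994834 → y_2 = 2.955547 - (45.482613)/(75.994834) = 2.357050
y_2 = 2.357050: f = 13.589885, f' = 35.449644 → y_3 = 2.357050 - (13.589885)/(35.449644) = 1.973693

1.9737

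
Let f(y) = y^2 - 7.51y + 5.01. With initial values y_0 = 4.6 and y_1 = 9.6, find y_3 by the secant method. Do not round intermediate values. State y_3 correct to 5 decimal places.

f(y_0) = -8.376000, f(y_1) = 25.074000
y_2 = 9.600000 - (25.074000)·(9.600000 - 4.600000)/(25.074000 - (-8.376000)) = 5.852018; f(y_2) = -4.692541
y_3 = 5.852018 - (-4.692541)·(5.852018 - 9.600000)/(-4.692541 - (25.074000)) = 6.442868; f(y_3) = -1.865391

6.44287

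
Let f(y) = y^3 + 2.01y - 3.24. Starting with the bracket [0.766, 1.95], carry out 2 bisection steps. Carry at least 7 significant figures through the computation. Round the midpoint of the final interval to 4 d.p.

f(0.766000) = -1.250885, f(1.950000) = 8.094375 (opposite signs)
step 1: m = 1.358000, f(m) = 1.993955 > 0 → root in [0.766000, 1.358000]
step 2: m = 1.062000, f(m) = 0.092390 > 0 → root in [0.766000, 1.062000]
Midpoint of [0.766000, 1.062000] = 0.914000

0.9140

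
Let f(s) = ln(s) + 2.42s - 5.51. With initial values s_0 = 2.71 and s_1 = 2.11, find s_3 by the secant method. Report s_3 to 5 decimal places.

1.99209

f(s_0) = 2.045149, f(s_1) = 0.342888
s_2 = 2.110000 - (0.342888)·(2.110000 - 2.710000)/(0.342888 - (2.045149)) = 1.989141; f(s_2) = -0.008575
s_3 = 1.989141 - (-0.008575)·(1.989141 - 2.110000)/(-0.008575 - (0.342888)) = 1.992090; f(s_3) = 0.000042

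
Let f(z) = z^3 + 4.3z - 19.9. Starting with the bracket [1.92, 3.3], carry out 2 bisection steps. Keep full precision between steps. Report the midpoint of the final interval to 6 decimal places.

f(1.920000) = -4.566112, f(3.300000) = 30.227000 (opposite signs)
step 1: m = 2.610000, f(m) = 9.102581 > 0 → root in [1.920000, 2.610000]
step 2: m = 2.265000, f(m) = 1.459460 > 0 → root in [1.920000, 2.265000]
Midpoint of [1.920000, 2.265000] = 2.092500

2.092500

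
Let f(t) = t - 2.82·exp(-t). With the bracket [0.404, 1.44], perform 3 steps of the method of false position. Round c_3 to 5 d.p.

f(0.404000) = -1.478756, f(1.440000) = 0.771864
step 1: c = 1.084698, f(c) = 0.131526 > 0 → new bracket [0.404000, 1.084698]
step 2: c = 1.029099, f(c) = 0.021432 > 0 → new bracket [0.404000, 1.029099]
step 3: c = 1.020169, f(c) = 0.003463 > 0 → new bracket [0.404000, 1.020169]

1.02017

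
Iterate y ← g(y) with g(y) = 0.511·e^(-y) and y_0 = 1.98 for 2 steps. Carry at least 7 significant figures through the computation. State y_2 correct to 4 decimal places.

y_1 = g(1.980000) = 0.070553
y_2 = g(0.070553) = 0.476190

0.4762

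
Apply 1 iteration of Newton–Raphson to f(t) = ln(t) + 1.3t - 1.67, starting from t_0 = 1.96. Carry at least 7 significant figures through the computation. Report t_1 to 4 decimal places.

f'(t) = 1/t + 1.3
t_0 = 1.960000: f = 1.550944, f' = 1.810204 → t_1 = 1.960000 - (1.550944)/(1.810204) = 1.103221

1.1032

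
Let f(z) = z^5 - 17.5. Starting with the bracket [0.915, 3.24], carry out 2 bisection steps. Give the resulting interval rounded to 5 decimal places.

[1.49625, 2.07750]

f(0.915000) = -16.858635, f(3.240000) = 339.546723 (opposite signs)
step 1: m = 2.077500, f(m) = 21.199483 > 0 → root in [0.915000, 2.077500]
step 2: m = 1.496250, f(m) = -10.000698 < 0 → root in [1.496250, 2.077500]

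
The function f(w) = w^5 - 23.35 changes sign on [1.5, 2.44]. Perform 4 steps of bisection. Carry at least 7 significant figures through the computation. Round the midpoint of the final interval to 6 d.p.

1.881875

f(1.500000) = -15.756250, f(2.440000) = 63.136661 (opposite signs)
step 1: m = 1.970000, f(m) = 6.320928 > 0 → root in [1.500000, 1.970000]
step 2: m = 1.735000, f(m) = -7.628376 < 0 → root in [1.735000, 1.970000]
step 3: m = 1.852500, f(m) = -1.533198 < 0 → root in [1.852500, 1.970000]
step 4: m = 1.911250, f(m) = 2.152778 > 0 → root in [1.852500, 1.911250]
Midpoint of [1.852500, 1.911250] = 1.881875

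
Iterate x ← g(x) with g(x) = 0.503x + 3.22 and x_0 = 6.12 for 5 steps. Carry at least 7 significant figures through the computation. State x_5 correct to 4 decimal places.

6.4673

x_1 = g(6.120000) = 6.298360
x_2 = g(6.298360) = 6.388075
x_3 = g(6.388075) = 6.433202
x_4 = g(6.433202) = 6.455900
x_5 = g(6.455900) = 6.467318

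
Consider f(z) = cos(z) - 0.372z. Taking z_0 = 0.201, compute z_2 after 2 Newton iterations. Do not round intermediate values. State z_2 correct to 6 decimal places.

1.135334

f'(z) = -sin(z) - 0.372
z_0 = 0.201000: f = 0.905095, f' = -0.571649 → z_1 = 0.201000 - (0.905095)/(-0.571649) = 1.784305
z_1 = 1.784305: f = -0.875652, f' = -1.349293 → z_2 = 1.784305 - (-0.875652)/(-1.349293) = 1.135334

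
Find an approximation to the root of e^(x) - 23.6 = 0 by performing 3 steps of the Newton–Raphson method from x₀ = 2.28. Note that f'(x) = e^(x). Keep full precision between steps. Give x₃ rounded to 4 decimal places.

x_0 = 2.280000: f = -13.823320, f' = 9.776680 → x_1 = 2.280000 - (-13.823320)/(9.776680) = 3.693907
x_1 = 3.693907: f = 16.601619, f' = 40.201619 → x_2 = 3.693907 - (16.601619)/(40.201619) = 3.280948
x_2 = 3.280948: f = 3.000987, f' = 26.600987 → x_3 = 3.280948 - (3.000987)/(26.600987) = 3.168133

3.1681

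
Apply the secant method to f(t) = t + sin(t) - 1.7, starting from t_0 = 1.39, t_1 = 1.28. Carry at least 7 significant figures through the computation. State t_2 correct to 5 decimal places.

0.84383

Secant update: t_(k+1) = t_k − f(t_k)·(t_k − t_(k-1))/(f(t_k) − f(t_(k-1))).
f(t_0) = 0.673701, f(t_1) = 0.538016
t_2 = 1.280000 - (0.538016)·(1.280000 - 1.390000)/(0.538016 - (0.673701)) = 0.843830; f(t_2) = -0.108976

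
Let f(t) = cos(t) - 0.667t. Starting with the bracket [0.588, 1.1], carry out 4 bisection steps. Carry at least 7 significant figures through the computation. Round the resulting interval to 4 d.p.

f(0.588000) = 0.439856, f(1.100000) = -0.280104 (opposite signs)
step 1: m = 0.844000, f(m) = 0.101531 > 0 → root in [0.844000, 1.100000]
step 2: m = 0.972000, f(m) = -0.084675 < 0 → root in [0.844000, 0.972000]
step 3: m = 0.908000, f(m) = 0.009688 > 0 → root in [0.908000, 0.972000]
step 4: m = 0.940000, f(m) = -0.037192 < 0 → root in [0.908000, 0.940000]

[0.9080, 0.9400]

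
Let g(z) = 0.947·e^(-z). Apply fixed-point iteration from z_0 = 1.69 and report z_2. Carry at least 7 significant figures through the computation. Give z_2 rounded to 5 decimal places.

z_1 = g(1.690000) = 0.174740
z_2 = g(0.174740) = 0.795173

0.79517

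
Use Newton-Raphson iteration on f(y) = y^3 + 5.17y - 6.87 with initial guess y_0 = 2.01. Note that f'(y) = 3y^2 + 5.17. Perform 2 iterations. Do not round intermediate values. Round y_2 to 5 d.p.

1.10601

y_0 = 2.010000: f = 11.642301, f' = 17.290300 → y_1 = 2.010000 - (11.642301)/(17.290300) = 1.336657
y_1 = 1.336657: f = 2.428658, f' = 10.529956 → y_2 = 1.336657 - (2.428658)/(10.529956) = 1.106014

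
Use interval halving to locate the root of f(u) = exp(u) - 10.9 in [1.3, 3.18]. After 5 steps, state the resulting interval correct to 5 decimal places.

[2.35750, 2.41625]

f(1.300000) = -7.230703, f(3.180000) = 13.146754 (opposite signs)
step 1: m = 2.240000, f(m) = -1.506669 < 0 → root in [2.240000, 3.180000]
step 2: m = 2.710000, f(m) = 4.129276 > 0 → root in [2.240000, 2.710000]
step 3: m = 2.475000, f(m) = 0.981707 > 0 → root in [2.240000, 2.475000]
step 4: m = 2.357500, f(m) = -0.335493 < 0 → root in [2.357500, 2.475000]
step 5: m = 2.416250, f(m) = 0.303766 > 0 → root in [2.357500, 2.416250]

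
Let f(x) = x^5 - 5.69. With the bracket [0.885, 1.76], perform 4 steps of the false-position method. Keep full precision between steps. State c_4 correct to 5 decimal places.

1.39855

f(0.885000) = -5.147104, f(1.760000) = 11.197421
step 1: c = 1.160549, f(c) = -3.584684 < 0 → new bracket [1.160549, 1.760000]
step 2: c = 1.305917, f(c) = -1.891803 < 0 → new bracket [1.305917, 1.760000]
step 3: c = 1.371546, f(c) = -0.836535 < 0 → new bracket [1.371546, 1.760000]
step 4: c = 1.398549, f(c) = -0.339569 < 0 → new bracket [1.398549, 1.760000]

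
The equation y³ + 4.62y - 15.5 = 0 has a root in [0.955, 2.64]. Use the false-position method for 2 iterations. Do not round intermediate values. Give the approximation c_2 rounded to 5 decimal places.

1.82747

f(0.955000) = -10.216916, f(2.640000) = 15.096544
step 1: c = 1.635093, f(c) = -3.574403 < 0 → new bracket [1.635093, 2.640000]
step 2: c = 1.827474, f(c) = -0.953922 < 0 → new bracket [1.827474, 2.640000]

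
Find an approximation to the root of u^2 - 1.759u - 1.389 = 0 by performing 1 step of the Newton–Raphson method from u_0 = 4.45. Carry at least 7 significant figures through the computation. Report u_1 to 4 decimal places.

2.9676

f'(u) = 2u - 1.759
u_0 = 4.450000: f = 10.585950, f' = 7.141000 → u_1 = 4.450000 - (10.585950)/(7.141000) = 2.967582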